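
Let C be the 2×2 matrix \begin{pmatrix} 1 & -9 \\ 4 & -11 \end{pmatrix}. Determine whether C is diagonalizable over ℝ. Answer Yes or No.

No

Characteristic polynomial: p(t) = t^2 + 10t + 25 = (t + 5)^2.
t = -5 has algebraic multiplicity 2; rank(C + 5I) = 1, so geometric multiplicity = 1.
Geometric multiplicity < algebraic multiplicity, so C is not diagonalizable.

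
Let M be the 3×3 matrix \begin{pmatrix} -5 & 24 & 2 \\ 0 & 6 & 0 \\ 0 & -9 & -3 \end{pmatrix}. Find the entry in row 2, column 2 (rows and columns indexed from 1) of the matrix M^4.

Characteristic polynomial: λ^3 + 2λ^2 - 33λ - 90 = (λ - 6)(λ + 3)(λ + 5), so the eigenvalues are -5, -3, 6.
λ=-5: eigenvector (1, 0, 0).
λ=6: eigenvector (2, 1, -1).
λ=-3: eigenvector (1, 0, 1).
P = [[1, 2, 1], [0, 1, 0], [0, -1, 1]], D = diag(-5, 6, -3), P⁻¹ = [[1, -3, -1], [0, 1, 0], [0, 1, 1]].
M⁴ = P·diag(625, 1296, 81)·P⁻¹ = [[625, 798, -544], [0, 1296, 0], [0, -1215, 81]].
The requested entry is 1296.

1296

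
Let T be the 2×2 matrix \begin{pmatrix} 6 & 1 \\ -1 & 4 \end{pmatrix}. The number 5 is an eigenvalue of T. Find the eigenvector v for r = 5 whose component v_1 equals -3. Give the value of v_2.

3

T − 5I = [[1, 1], [-1, -1]].
Solving (T − 5I)v = 0 gives the eigenspace spanned by (-3, 3).
With v_1 = -3, v = (-3, 3), so v_2 = 3.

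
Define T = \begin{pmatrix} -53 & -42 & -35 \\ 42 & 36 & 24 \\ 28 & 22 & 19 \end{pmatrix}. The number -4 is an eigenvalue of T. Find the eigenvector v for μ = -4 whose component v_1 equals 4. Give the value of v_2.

T + 4I = [[-49, -42, -35], [42, 40, 24], [28, 22, 23]].
Solving (T + 4I)v = 0 gives the eigenspace spanned by (4, -3, -2).
With v_1 = 4, v = (4, -3, -2), so v_2 = -3.

-3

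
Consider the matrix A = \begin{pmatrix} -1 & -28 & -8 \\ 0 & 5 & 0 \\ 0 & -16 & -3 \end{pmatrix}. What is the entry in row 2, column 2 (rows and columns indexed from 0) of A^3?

Characteristic polynomial: μ^3 - μ^2 - 17μ - 15 = (μ - 5)(μ + 1)(μ + 3), so the eigenvalues are -3, -1, 5.
μ=-1: eigenvector (1, 0, 0).
μ=5: eigenvector (-2, 1, -2).
μ=-3: eigenvector (4, 0, 1).
P = [[1, -2, 4], [0, 1, 0], [0, -2, 1]], D = diag(-1, 5, -3), P⁻¹ = [[1, -6, -4], [0, 1, 0], [0, 2, 1]].
A³ = P·diag(-1, 125, -27)·P⁻¹ = [[-1, -460, -104], [0, 125, 0], [0, -304, -27]].
The requested entry is -27.

-27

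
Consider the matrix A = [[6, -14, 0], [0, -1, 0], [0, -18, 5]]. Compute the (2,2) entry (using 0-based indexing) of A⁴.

625

Characteristic polynomial: t^3 - 10t^2 + 19t + 30 = (t - 6)(t - 5)(t + 1), so the eigenvalues are -1, 5, 6.
t=5: eigenvector (0, 0, 1).
t=-1: eigenvector (2, 1, 3).
t=6: eigenvector (1, 0, 0).
P = [[0, 2, 1], [0, 1, 0], [1, 3, 0]], D = diag(5, -1, 6), P⁻¹ = [[0, -3, 1], [0, 1, 0], [1, -2, 0]].
A⁴ = P·diag(625, 1, 1296)·P⁻¹ = [[1296, -2590, 0], [0, 1, 0], [0, -1872, 625]].
The requested entry is 625.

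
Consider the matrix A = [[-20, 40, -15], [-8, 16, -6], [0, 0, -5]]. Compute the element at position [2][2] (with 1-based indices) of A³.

256

Characteristic polynomial: μ^3 + 9μ^2 + 20μ = μ(μ + 4)(μ + 5), so the eigenvalues are -5, -4, 0.
μ=-4: eigenvector (5, 2, 0).
μ=0: eigenvector (2, 1, 0).
μ=-5: eigenvector (15, 6, 1).
P = [[5, 2, 15], [2, 1, 6], [0, 0, 1]], D = diag(-4, 0, -5), P⁻¹ = [[1, -2, -3], [-2, 5, 0], [0, 0, 1]].
A³ = P·diag(-64, 0, -125)·P⁻¹ = [[-320, 640, -915], [-128, 256, -366], [0, 0, -125]].
The requested entry is 256.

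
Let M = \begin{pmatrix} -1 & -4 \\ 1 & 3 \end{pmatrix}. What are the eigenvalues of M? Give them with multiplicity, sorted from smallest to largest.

Characteristic polynomial: p(μ) = μ^2 - 2μ + 1 = (μ - 1)^2.
Roots (with multiplicity): 1, 1.

1, 1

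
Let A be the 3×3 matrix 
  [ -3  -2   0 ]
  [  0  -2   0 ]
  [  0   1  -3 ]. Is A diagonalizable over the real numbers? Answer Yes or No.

Characteristic polynomial: p(λ) = λ^3 + 8λ^2 + 21λ + 18 = (λ + 2)(λ + 3)^2.
λ = -3 has algebraic multiplicity 2; rank(A + 3I) = 1, so geometric multiplicity = 2.
Every eigenvalue has geometric = algebraic multiplicity, so A is diagonalizable.

Yes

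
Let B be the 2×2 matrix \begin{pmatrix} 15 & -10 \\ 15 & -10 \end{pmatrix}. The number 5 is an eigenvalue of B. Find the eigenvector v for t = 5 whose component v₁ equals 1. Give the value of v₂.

B − 5I = [[10, -10], [15, -15]].
Solving (B − 5I)v = 0 gives the eigenspace spanned by (1, 1).
With v₁ = 1, v = (1, 1), so v₂ = 1.

1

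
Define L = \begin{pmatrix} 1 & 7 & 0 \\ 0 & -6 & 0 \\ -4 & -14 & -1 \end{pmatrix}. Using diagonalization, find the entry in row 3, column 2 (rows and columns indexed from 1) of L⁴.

2590

Characteristic polynomial: r^3 + 6r^2 - r - 6 = (r - 1)(r + 1)(r + 6), so the eigenvalues are -6, -1, 1.
r=1: eigenvector (1, 0, -2).
r=-6: eigenvector (-1, 1, 2).
r=-1: eigenvector (0, 0, 1).
P = [[1, -1, 0], [0, 1, 0], [-2, 2, 1]], D = diag(1, -6, -1), P⁻¹ = [[1, 1, 0], [0, 1, 0], [2, 0, 1]].
L⁴ = P·diag(1, 1296, 1)·P⁻¹ = [[1, -1295, 0], [0, 1296, 0], [0, 2590, 1]].
The requested entry is 2590.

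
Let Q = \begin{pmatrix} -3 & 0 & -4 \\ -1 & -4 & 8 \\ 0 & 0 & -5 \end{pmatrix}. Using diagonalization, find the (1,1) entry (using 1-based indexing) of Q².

Characteristic polynomial: t^3 + 12t^2 + 47t + 60 = (t + 3)(t + 4)(t + 5), so the eigenvalues are -5, -4, -3.
t=-3: eigenvector (1, -1, 0).
t=-5: eigenvector (2, -6, 1).
t=-4: eigenvector (0, 1, 0).
P = [[1, 2, 0], [-1, -6, 1], [0, 1, 0]], D = diag(-3, -5, -4), P⁻¹ = [[1, 0, -2], [0, 0, 1], [1, 1, 4]].
Q² = P·diag(9, 25, 16)·P⁻¹ = [[9, 0, 32], [7, 16, -68], [0, 0, 25]].
The requested entry is 9.

9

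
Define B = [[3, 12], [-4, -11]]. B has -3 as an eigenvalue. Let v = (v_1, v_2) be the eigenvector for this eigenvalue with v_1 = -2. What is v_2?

1

B + 3I = [[6, 12], [-4, -8]].
Solving (B + 3I)v = 0 gives the eigenspace spanned by (-2, 1).
With v_1 = -2, v = (-2, 1), so v_2 = 1.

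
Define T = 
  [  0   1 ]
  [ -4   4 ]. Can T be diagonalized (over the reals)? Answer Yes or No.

No

Characteristic polynomial: p(r) = r^2 - 4r + 4 = (r - 2)^2.
r = 2 has algebraic multiplicity 2; rank(T − 2I) = 1, so geometric multiplicity = 1.
Geometric multiplicity < algebraic multiplicity, so T is not diagonalizable.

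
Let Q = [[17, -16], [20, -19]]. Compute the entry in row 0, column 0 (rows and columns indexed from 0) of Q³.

113

Characteristic polynomial: λ^2 + 2λ - 3 = (λ - 1)(λ + 3), so the eigenvalues are -3, 1.
λ=1: eigenvector (1, 1).
λ=-3: eigenvector (4, 5).
P = [[1, 4], [1, 5]], D = diag(1, -3), P⁻¹ = [[5, -4], [-1, 1]].
Q³ = P·diag(1, -27)·P⁻¹ = [[113, -112], [140, -139]].
The requested entry is 113.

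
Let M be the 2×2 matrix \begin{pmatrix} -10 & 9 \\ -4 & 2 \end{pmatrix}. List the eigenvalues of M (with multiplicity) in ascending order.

Characteristic polynomial: p(λ) = λ^2 + 8λ + 16 = (λ + 4)^2.
Roots (with multiplicity): -4, -4.

-4, -4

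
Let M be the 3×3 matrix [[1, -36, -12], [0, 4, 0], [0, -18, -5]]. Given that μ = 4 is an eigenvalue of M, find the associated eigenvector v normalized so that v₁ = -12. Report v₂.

M − 4I = [[-3, -36, -12], [0, 0, 0], [0, -18, -9]].
Solving (M − 4I)v = 0 gives the eigenspace spanned by (-12, 3, -6).
With v₁ = -12, v = (-12, 3, -6), so v₂ = 3.

3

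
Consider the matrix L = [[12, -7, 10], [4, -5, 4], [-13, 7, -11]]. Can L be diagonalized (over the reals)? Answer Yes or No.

Characteristic polynomial: p(r) = r^3 + 4r^2 - 7r - 10 = (r - 2)(r + 1)(r + 5).
All 3 eigenvalues are distinct, so L is diagonalizable.

Yes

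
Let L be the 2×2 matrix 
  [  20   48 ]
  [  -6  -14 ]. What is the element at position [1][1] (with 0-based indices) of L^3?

Characteristic polynomial: t^2 - 6t + 8 = (t - 4)(t - 2), so the eigenvalues are 2, 4.
t=2: eigenvector (-8, 3).
t=4: eigenvector (-3, 1).
P = [[-8, -3], [3, 1]], D = diag(2, 4), P⁻¹ = [[1, 3], [-3, -8]].
L³ = P·diag(8, 64)·P⁻¹ = [[512, 1344], [-168, -440]].
The requested entry is -440.

-440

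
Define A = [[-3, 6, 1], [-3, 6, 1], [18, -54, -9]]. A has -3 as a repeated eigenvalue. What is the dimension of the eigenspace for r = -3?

A + 3I = [[0, 6, 1], [-3, 9, 1], [18, -54, -6]].
This matrix has rank 2, so its null space has dimension 3 − 2 = 1.

1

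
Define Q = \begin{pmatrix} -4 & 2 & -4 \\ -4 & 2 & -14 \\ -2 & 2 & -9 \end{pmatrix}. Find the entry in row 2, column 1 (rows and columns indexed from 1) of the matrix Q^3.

Characteristic polynomial: λ^3 + 11λ^2 + 38λ + 40 = (λ + 2)(λ + 4)(λ + 5), so the eigenvalues are -5, -4, -2.
λ=-2: eigenvector (1, 1, 0).
λ=-4: eigenvector (-1, 4, 2).
λ=-5: eigenvector (0, 2, 1).
P = [[1, -1, 0], [1, 4, 2], [0, 2, 1]], D = diag(-2, -4, -5), P⁻¹ = [[0, 1, -2], [-1, 1, -2], [2, -2, 5]].
Q³ = P·diag(-8, -64, -125)·P⁻¹ = [[-64, 56, -112], [-244, 236, -722], [-122, 122, -369]].
The requested entry is -244.

-244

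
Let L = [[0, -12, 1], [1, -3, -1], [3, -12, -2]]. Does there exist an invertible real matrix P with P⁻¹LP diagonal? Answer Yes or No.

Characteristic polynomial: p(λ) = λ^3 + 5λ^2 + 3λ - 9 = (λ - 1)(λ + 3)^2.
λ = -3 has algebraic multiplicity 2; rank(L + 3I) = 2, so geometric multiplicity = 1.
Geometric multiplicity < algebraic multiplicity, so L is not diagonalizable.

No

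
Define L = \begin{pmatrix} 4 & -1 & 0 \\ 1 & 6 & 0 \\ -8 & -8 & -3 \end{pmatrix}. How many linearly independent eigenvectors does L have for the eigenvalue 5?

1

L − 5I = [[-1, -1, 0], [1, 1, 0], [-8, -8, -8]].
This matrix has rank 2, so its null space has dimension 3 − 2 = 1.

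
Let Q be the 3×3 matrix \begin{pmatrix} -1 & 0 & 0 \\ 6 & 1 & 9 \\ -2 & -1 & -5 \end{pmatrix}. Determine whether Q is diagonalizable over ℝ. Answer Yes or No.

Characteristic polynomial: p(s) = s^3 + 5s^2 + 8s + 4 = (s + 1)(s + 2)^2.
s = -2 has algebraic multiplicity 2; rank(Q + 2I) = 2, so geometric multiplicity = 1.
Geometric multiplicity < algebraic multiplicity, so Q is not diagonalizable.

No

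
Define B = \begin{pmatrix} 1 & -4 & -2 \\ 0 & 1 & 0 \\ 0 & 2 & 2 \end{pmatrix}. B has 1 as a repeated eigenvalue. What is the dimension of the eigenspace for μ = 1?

2

B − 1I = [[0, -4, -2], [0, 0, 0], [0, 2, 1]].
This matrix has rank 1, so its null space has dimension 3 − 1 = 2.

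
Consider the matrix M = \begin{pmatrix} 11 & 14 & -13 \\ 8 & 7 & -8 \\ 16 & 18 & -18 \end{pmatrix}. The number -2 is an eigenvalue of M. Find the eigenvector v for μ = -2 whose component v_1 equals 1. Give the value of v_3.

M + 2I = [[13, 14, -13], [8, 9, -8], [16, 18, -16]].
Solving (M + 2I)v = 0 gives the eigenspace spanned by (1, 0, 1).
With v_1 = 1, v = (1, 0, 1), so v_3 = 1.

1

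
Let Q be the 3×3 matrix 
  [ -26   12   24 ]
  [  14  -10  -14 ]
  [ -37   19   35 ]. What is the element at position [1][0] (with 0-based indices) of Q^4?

Characteristic polynomial: t^3 + t^2 - 14t - 24 = (t - 4)(t + 2)(t + 3), so the eigenvalues are -3, -2, 4.
t=-2: eigenvector (1, 0, 1).
t=4: eigenvector (2, -1, 3).
t=-3: eigenvector (0, -2, 1).
P = [[1, 2, 0], [0, -1, -2], [1, 3, 1]], D = diag(-2, 4, -3), P⁻¹ = [[5, -2, -4], [-2, 1, 2], [1, -1, -1]].
Q⁴ = P·diag(16, 256, 81)·P⁻¹ = [[-944, 480, 960], [350, -94, -350], [-1375, 655, 1391]].
The requested entry is 350.

350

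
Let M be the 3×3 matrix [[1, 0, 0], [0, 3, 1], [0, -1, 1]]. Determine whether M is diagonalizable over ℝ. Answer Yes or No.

No

Characteristic polynomial: p(μ) = μ^3 - 5μ^2 + 8μ - 4 = (μ - 2)^2(μ - 1).
μ = 2 has algebraic multiplicity 2; rank(M − 2I) = 2, so geometric multiplicity = 1.
Geometric multiplicity < algebraic multiplicity, so M is not diagonalizable.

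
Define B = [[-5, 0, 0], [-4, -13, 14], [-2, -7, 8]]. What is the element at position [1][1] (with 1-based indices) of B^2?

25

Characteristic polynomial: μ^3 + 10μ^2 + 19μ - 30 = (μ - 1)(μ + 5)(μ + 6), so the eigenvalues are -6, -5, 1.
μ=-5: eigenvector (1, -4, -2).
μ=1: eigenvector (0, -1, -1).
μ=-6: eigenvector (0, 2, 1).
P = [[1, 0, 0], [-4, -1, 2], [-2, -1, 1]], D = diag(-5, 1, -6), P⁻¹ = [[1, 0, 0], [0, 1, -2], [2, 1, -1]].
B² = P·diag(25, 1, 36)·P⁻¹ = [[25, 0, 0], [44, 71, -70], [22, 35, -34]].
The requested entry is 25.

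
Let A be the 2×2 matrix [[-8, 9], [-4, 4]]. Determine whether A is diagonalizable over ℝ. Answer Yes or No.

Characteristic polynomial: p(λ) = λ^2 + 4λ + 4 = (λ + 2)^2.
λ = -2 has algebraic multiplicity 2; rank(A + 2I) = 1, so geometric multiplicity = 1.
Geometric multiplicity < algebraic multiplicity, so A is not diagonalizable.

No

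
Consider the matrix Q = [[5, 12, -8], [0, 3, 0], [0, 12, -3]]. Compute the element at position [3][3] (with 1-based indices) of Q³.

Characteristic polynomial: μ^3 - 5μ^2 - 9μ + 45 = (μ - 5)(μ - 3)(μ + 3), so the eigenvalues are -3, 3, 5.
μ=5: eigenvector (1, 0, 0).
μ=-3: eigenvector (1, 0, 1).
μ=3: eigenvector (2, 1, 2).
P = [[1, 1, 2], [0, 0, 1], [0, 1, 2]], D = diag(5, -3, 3), P⁻¹ = [[1, 0, -1], [0, -2, 1], [0, 1, 0]].
Q³ = P·diag(125, -27, 27)·P⁻¹ = [[125, 108, -152], [0, 27, 0], [0, 108, -27]].
The requested entry is -27.

-27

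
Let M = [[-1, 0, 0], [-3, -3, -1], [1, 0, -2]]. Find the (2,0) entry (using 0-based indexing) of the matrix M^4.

-15

Characteristic polynomial: μ^3 + 6μ^2 + 11μ + 6 = (μ + 1)(μ + 2)(μ + 3), so the eigenvalues are -3, -2, -1.
μ=-1: eigenvector (1, -2, 1).
μ=-3: eigenvector (0, 1, 0).
μ=-2: eigenvector (0, -1, 1).
P = [[1, 0, 0], [-2, 1, -1], [1, 0, 1]], D = diag(-1, -3, -2), P⁻¹ = [[1, 0, 0], [1, 1, 1], [-1, 0, 1]].
M⁴ = P·diag(1, 81, 16)·P⁻¹ = [[1, 0, 0], [95, 81, 65], [-15, 0, 16]].
The requested entry is -15.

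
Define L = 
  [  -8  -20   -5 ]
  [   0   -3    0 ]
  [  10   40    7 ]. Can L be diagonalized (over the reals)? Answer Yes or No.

Characteristic polynomial: p(λ) = λ^3 + 4λ^2 - 3λ - 18 = (λ - 2)(λ + 3)^2.
λ = -3 has algebraic multiplicity 2; rank(L + 3I) = 1, so geometric multiplicity = 2.
Every eigenvalue has geometric = algebraic multiplicity, so L is diagonalizable.

Yes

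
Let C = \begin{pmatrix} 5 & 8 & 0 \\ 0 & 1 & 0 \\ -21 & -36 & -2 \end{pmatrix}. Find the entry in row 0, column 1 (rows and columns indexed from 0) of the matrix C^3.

Characteristic polynomial: μ^3 - 4μ^2 - 7μ + 10 = (μ - 5)(μ - 1)(μ + 2), so the eigenvalues are -2, 1, 5.
μ=5: eigenvector (1, 0, -3).
μ=1: eigenvector (-2, 1, 2).
μ=-2: eigenvector (0, 0, 1).
P = [[1, -2, 0], [0, 1, 0], [-3, 2, 1]], D = diag(5, 1, -2), P⁻¹ = [[1, 2, 0], [0, 1, 0], [3, 4, 1]].
C³ = P·diag(125, 1, -8)·P⁻¹ = [[125, 248, 0], [0, 1, 0], [-399, -780, -8]].
The requested entry is 248.

248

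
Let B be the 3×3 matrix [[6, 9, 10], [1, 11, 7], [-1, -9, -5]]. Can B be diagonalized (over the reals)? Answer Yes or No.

No

Characteristic polynomial: p(t) = t^3 - 12t^2 + 45t - 50 = (t - 5)^2(t - 2).
t = 5 has algebraic multiplicity 2; rank(B − 5I) = 2, so geometric multiplicity = 1.
Geometric multiplicity < algebraic multiplicity, so B is not diagonalizable.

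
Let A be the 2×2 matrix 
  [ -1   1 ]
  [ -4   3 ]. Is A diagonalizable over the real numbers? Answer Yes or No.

No

Characteristic polynomial: p(λ) = λ^2 - 2λ + 1 = (λ - 1)^2.
λ = 1 has algebraic multiplicity 2; rank(A − 1I) = 1, so geometric multiplicity = 1.
Geometric multiplicity < algebraic multiplicity, so A is not diagonalizable.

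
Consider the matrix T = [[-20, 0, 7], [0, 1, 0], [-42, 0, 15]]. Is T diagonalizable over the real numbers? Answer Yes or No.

Characteristic polynomial: p(μ) = μ^3 + 4μ^2 - 11μ + 6 = (μ - 1)^2(μ + 6).
μ = 1 has algebraic multiplicity 2; rank(T − 1I) = 1, so geometric multiplicity = 2.
Every eigenvalue has geometric = algebraic multiplicity, so T is diagonalizable.

Yes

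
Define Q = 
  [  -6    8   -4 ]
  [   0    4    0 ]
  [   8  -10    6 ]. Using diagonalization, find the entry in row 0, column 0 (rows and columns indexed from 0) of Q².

4

Characteristic polynomial: t^3 - 4t^2 - 4t + 16 = (t - 4)(t - 2)(t + 2), so the eigenvalues are -2, 2, 4.
t=-2: eigenvector (1, 0, -1).
t=2: eigenvector (-1, 0, 2).
t=4: eigenvector (2, 1, -3).
P = [[1, -1, 2], [0, 0, 1], [-1, 2, -3]], D = diag(-2, 2, 4), P⁻¹ = [[2, -1, 1], [1, 1, 1], [0, 1, 0]].
Q² = P·diag(4, 4, 16)·P⁻¹ = [[4, 24, 0], [0, 16, 0], [0, -36, 4]].
The requested entry is 4.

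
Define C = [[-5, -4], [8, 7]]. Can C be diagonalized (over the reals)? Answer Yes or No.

Characteristic polynomial: p(μ) = μ^2 - 2μ - 3 = (μ - 3)(μ + 1).
All 2 eigenvalues are distinct, so C is diagonalizable.

Yes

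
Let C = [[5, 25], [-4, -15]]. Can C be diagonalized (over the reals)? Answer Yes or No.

No

Characteristic polynomial: p(r) = r^2 + 10r + 25 = (r + 5)^2.
r = -5 has algebraic multiplicity 2; rank(C + 5I) = 1, so geometric multiplicity = 1.
Geometric multiplicity < algebraic multiplicity, so C is not diagonalizable.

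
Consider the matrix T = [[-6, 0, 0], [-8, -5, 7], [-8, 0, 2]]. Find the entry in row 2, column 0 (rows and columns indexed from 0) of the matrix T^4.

1280

Characteristic polynomial: s^3 + 9s^2 + 8s - 60 = (s - 2)(s + 5)(s + 6), so the eigenvalues are -6, -5, 2.
s=-6: eigenvector (1, 1, 1).
s=-5: eigenvector (0, 1, 0).
s=2: eigenvector (0, 1, 1).
P = [[1, 0, 0], [1, 1, 1], [1, 0, 1]], D = diag(-6, -5, 2), P⁻¹ = [[1, 0, 0], [0, 1, -1], [-1, 0, 1]].
T⁴ = P·diag(1296, 625, 16)·P⁻¹ = [[1296, 0, 0], [1280, 625, -609], [1280, 0, 16]].
The requested entry is 1280.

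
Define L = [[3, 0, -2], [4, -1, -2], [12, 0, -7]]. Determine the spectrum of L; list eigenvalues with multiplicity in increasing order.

-3, -1, -1

Characteristic polynomial: p(μ) = μ^3 + 5μ^2 + 7μ + 3 = (μ + 1)^2(μ + 3).
Roots (with multiplicity): -3, -1, -1.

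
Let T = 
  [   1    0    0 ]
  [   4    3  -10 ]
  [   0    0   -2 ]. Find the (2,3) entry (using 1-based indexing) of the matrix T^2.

Characteristic polynomial: r^3 - 2r^2 - 5r + 6 = (r - 3)(r - 1)(r + 2), so the eigenvalues are -2, 1, 3.
r=3: eigenvector (0, 1, 0).
r=1: eigenvector (1, -2, 0).
r=-2: eigenvector (0, 2, 1).
P = [[0, 1, 0], [1, -2, 2], [0, 0, 1]], D = diag(3, 1, -2), P⁻¹ = [[2, 1, -2], [1, 0, 0], [0, 0, 1]].
T² = P·diag(9, 1, 4)·P⁻¹ = [[1, 0, 0], [16, 9, -10], [0, 0, 4]].
The requested entry is -10.

-10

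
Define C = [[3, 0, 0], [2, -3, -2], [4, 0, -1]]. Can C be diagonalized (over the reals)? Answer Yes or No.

Characteristic polynomial: p(λ) = λ^3 + λ^2 - 9λ - 9 = (λ - 3)(λ + 1)(λ + 3).
All 3 eigenvalues are distinct, so C is diagonalizable.

Yes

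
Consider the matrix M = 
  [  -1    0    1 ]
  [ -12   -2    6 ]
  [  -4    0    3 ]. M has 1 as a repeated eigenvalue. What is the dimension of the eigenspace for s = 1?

1

M − 1I = [[-2, 0, 1], [-12, -3, 6], [-4, 0, 2]].
This matrix has rank 2, so its null space has dimension 3 − 2 = 1.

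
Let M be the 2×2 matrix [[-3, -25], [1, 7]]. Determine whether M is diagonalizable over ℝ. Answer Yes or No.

No

Characteristic polynomial: p(λ) = λ^2 - 4λ + 4 = (λ - 2)^2.
λ = 2 has algebraic multiplicity 2; rank(M − 2I) = 1, so geometric multiplicity = 1.
Geometric multiplicity < algebraic multiplicity, so M is not diagonalizable.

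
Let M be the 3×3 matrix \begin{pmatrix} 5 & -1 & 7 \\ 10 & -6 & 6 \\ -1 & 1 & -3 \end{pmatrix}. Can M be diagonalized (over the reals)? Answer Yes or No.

No

Characteristic polynomial: p(s) = s^3 + 4s^2 - 16s - 64 = (s - 4)(s + 4)^2.
s = -4 has algebraic multiplicity 2; rank(M + 4I) = 2, so geometric multiplicity = 1.
Geometric multiplicity < algebraic multiplicity, so M is not diagonalizable.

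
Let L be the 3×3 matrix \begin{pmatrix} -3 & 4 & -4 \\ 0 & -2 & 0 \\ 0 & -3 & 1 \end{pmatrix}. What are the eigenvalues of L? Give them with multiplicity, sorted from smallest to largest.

-3, -2, 1

Characteristic polynomial: p(t) = t^3 + 4t^2 + t - 6 = (t - 1)(t + 2)(t + 3).
Roots (with multiplicity): -3, -2, 1.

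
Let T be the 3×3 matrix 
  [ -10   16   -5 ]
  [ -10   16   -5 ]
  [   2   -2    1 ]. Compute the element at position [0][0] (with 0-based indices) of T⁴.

-2590

Characteristic polynomial: λ^3 - 7λ^2 + 6λ = λ(λ - 6)(λ - 1), so the eigenvalues are 0, 1, 6.
λ=0: eigenvector (1, 0, -2).
λ=6: eigenvector (1, 1, 0).
λ=1: eigenvector (1, 1, 1).
P = [[1, 1, 1], [0, 1, 1], [-2, 0, 1]], D = diag(0, 6, 1), P⁻¹ = [[1, -1, 0], [-2, 3, -1], [2, -2, 1]].
T⁴ = P·diag(0, 1296, 1)·P⁻¹ = [[-2590, 3886, -1295], [-2590, 3886, -1295], [2, -2, 1]].
The requested entry is -2590.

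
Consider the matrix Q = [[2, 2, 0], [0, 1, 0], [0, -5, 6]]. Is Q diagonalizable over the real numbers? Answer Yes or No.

Characteristic polynomial: p(λ) = λ^3 - 9λ^2 + 20λ - 12 = (λ - 6)(λ - 2)(λ - 1).
All 3 eigenvalues are distinct, so Q is diagonalizable.

Yes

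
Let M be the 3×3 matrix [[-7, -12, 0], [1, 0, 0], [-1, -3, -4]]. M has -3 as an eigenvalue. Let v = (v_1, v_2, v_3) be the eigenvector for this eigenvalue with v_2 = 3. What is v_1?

-9

M + 3I = [[-4, -12, 0], [1, 3, 0], [-1, -3, -1]].
Solving (M + 3I)v = 0 gives the eigenspace spanned by (-9, 3, 0).
With v_2 = 3, v = (-9, 3, 0), so v_1 = -9.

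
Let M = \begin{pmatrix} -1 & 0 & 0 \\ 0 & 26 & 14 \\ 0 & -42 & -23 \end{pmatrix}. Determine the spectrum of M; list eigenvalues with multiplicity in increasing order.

Characteristic polynomial: p(μ) = μ^3 - 2μ^2 - 13μ - 10 = (μ - 5)(μ + 1)(μ + 2).
Roots (with multiplicity): -2, -1, 5.

-2, -1, 5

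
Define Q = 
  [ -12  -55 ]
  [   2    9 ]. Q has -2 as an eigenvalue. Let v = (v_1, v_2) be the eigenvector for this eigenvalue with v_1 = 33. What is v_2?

Q + 2I = [[-10, -55], [2, 11]].
Solving (Q + 2I)v = 0 gives the eigenspace spanned by (33, -6).
With v_1 = 33, v = (33, -6), so v_2 = -6.

-6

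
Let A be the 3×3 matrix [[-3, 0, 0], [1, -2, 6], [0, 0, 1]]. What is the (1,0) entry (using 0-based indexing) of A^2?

Characteristic polynomial: λ^3 + 4λ^2 + λ - 6 = (λ - 1)(λ + 2)(λ + 3), so the eigenvalues are -3, -2, 1.
λ=-3: eigenvector (1, -1, 0).
λ=-2: eigenvector (0, 1, 0).
λ=1: eigenvector (0, 2, 1).
P = [[1, 0, 0], [-1, 1, 2], [0, 0, 1]], D = diag(-3, -2, 1), P⁻¹ = [[1, 0, 0], [1, 1, -2], [0, 0, 1]].
A² = P·diag(9, 4, 1)·P⁻¹ = [[9, 0, 0], [-5, 4, -6], [0, 0, 1]].
The requested entry is -5.

-5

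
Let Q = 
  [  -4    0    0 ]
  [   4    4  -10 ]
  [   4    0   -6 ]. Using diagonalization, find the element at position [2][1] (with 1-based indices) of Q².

Characteristic polynomial: μ^3 + 6μ^2 - 16μ - 96 = (μ - 4)(μ + 4)(μ + 6), so the eigenvalues are -6, -4, 4.
μ=-4: eigenvector (1, 2, 2).
μ=4: eigenvector (0, 1, 0).
μ=-6: eigenvector (0, 1, 1).
P = [[1, 0, 0], [2, 1, 1], [2, 0, 1]], D = diag(-4, 4, -6), P⁻¹ = [[1, 0, 0], [0, 1, -1], [-2, 0, 1]].
Q² = P·diag(16, 16, 36)·P⁻¹ = [[16, 0, 0], [-40, 16, 20], [-40, 0, 36]].
The requested entry is -40.

-40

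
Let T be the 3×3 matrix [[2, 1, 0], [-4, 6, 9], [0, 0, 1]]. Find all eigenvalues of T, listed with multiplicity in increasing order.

Characteristic polynomial: p(λ) = λ^3 - 9λ^2 + 24λ - 16 = (λ - 4)^2(λ - 1).
Roots (with multiplicity): 1, 4, 4.

1, 4, 4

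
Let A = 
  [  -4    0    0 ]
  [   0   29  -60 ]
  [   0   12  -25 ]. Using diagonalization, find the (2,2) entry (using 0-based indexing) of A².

-95

Characteristic polynomial: λ^3 - 21λ - 20 = (λ - 5)(λ + 1)(λ + 4), so the eigenvalues are -4, -1, 5.
λ=-1: eigenvector (0, 2, 1).
λ=-4: eigenvector (1, 0, 0).
λ=5: eigenvector (0, -5, -2).
P = [[0, 1, 0], [2, 0, -5], [1, 0, -2]], D = diag(-1, -4, 5), P⁻¹ = [[0, -2, 5], [1, 0, 0], [0, -1, 2]].
A² = P·diag(1, 16, 25)·P⁻¹ = [[16, 0, 0], [0, 121, -240], [0, 48, -95]].
The requested entry is -95.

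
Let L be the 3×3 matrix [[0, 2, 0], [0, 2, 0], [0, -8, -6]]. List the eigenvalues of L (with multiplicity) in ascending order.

Characteristic polynomial: p(t) = t^3 + 4t^2 - 12t = t(t - 2)(t + 6).
Roots (with multiplicity): -6, 0, 2.

-6, 0, 2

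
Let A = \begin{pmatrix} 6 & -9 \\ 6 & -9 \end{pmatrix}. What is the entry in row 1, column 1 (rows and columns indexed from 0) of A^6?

2187

Characteristic polynomial: μ^2 + 3μ = μ(μ + 3), so the eigenvalues are -3, 0.
μ=-3: eigenvector (1, 1).
μ=0: eigenvector (3, 2).
P = [[1, 3], [1, 2]], D = diag(-3, 0), P⁻¹ = [[-2, 3], [1, -1]].
A⁶ = P·diag(729, 0)·P⁻¹ = [[-1458, 2187], [-1458, 2187]].
The requested entry is 2187.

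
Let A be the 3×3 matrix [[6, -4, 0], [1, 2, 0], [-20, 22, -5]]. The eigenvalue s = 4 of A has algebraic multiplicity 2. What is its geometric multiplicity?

A − 4I = [[2, -4, 0], [1, -2, 0], [-20, 22, -9]].
This matrix has rank 2, so its null space has dimension 3 − 2 = 1.

1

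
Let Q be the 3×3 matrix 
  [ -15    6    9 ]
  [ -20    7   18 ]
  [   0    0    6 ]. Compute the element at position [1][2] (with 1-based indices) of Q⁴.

-1632

Characteristic polynomial: s^3 + 2s^2 - 33s - 90 = (s - 6)(s + 3)(s + 5), so the eigenvalues are -5, -3, 6.
s=-3: eigenvector (1, 2, 0).
s=-5: eigenvector (-3, -5, 0).
s=6: eigenvector (1, 2, 1).
P = [[1, -3, 1], [2, -5, 2], [0, 0, 1]], D = diag(-3, -5, 6), P⁻¹ = [[-5, 3, -1], [-2, 1, 0], [0, 0, 1]].
Q⁴ = P·diag(81, 625, 1296)·P⁻¹ = [[3345, -1632, 1215], [5440, -2639, 2430], [0, 0, 1296]].
The requested entry is -1632.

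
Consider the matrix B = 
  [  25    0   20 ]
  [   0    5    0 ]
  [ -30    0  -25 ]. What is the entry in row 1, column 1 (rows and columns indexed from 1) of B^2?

Characteristic polynomial: t^3 - 5t^2 - 25t + 125 = (t - 5)^2(t + 5), so the eigenvalues are -5, 5, 5.
t=5: eigenvector (1, 0, -1).
t=5: eigenvector (0, 1, 0).
t=-5: eigenvector (-2, 0, 3).
P = [[1, 0, -2], [0, 1, 0], [-1, 0, 3]], D = diag(5, 5, -5), P⁻¹ = [[3, 0, 2], [0, 1, 0], [1, 0, 1]].
B² = P·diag(25, 25, 25)·P⁻¹ = [[25, 0, 0], [0, 25, 0], [0, 0, 25]].
The requested entry is 25.

25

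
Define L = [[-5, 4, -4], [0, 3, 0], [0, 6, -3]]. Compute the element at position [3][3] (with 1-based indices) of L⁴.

Characteristic polynomial: μ^3 + 5μ^2 - 9μ - 45 = (μ - 3)(μ + 3)(μ + 5), so the eigenvalues are -5, -3, 3.
μ=-5: eigenvector (1, 0, 0).
μ=3: eigenvector (0, 1, 1).
μ=-3: eigenvector (-2, 0, 1).
P = [[1, 0, -2], [0, 1, 0], [0, 1, 1]], D = diag(-5, 3, -3), P⁻¹ = [[1, -2, 2], [0, 1, 0], [0, -1, 1]].
L⁴ = P·diag(625, 81, 81)·P⁻¹ = [[625, -1088, 1088], [0, 81, 0], [0, 0, 81]].
The requested entry is 81.

81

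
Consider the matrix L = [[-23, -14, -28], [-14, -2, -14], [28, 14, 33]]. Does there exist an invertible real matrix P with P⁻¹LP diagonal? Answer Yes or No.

Characteristic polynomial: p(λ) = λ^3 - 8λ^2 + 5λ + 50 = (λ - 5)^2(λ + 2).
λ = 5 has algebraic multiplicity 2; rank(L − 5I) = 1, so geometric multiplicity = 2.
Every eigenvalue has geometric = algebraic multiplicity, so L is diagonalizable.

Yes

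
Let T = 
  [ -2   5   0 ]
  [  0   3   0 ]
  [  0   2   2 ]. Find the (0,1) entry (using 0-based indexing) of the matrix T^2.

Characteristic polynomial: μ^3 - 3μ^2 - 4μ + 12 = (μ - 3)(μ - 2)(μ + 2), so the eigenvalues are -2, 2, 3.
μ=-2: eigenvector (1, 0, 0).
μ=3: eigenvector (1, 1, 2).
μ=2: eigenvector (0, 0, 1).
P = [[1, 1, 0], [0, 1, 0], [0, 2, 1]], D = diag(-2, 3, 2), P⁻¹ = [[1, -1, 0], [0, 1, 0], [0, -2, 1]].
T² = P·diag(4, 9, 4)·P⁻¹ = [[4, 5, 0], [0, 9, 0], [0, 10, 4]].
The requested entry is 5.

5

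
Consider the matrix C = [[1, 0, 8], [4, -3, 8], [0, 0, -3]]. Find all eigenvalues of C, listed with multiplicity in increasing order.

Characteristic polynomial: p(r) = r^3 + 5r^2 + 3r - 9 = (r - 1)(r + 3)^2.
Roots (with multiplicity): -3, -3, 1.

-3, -3, 1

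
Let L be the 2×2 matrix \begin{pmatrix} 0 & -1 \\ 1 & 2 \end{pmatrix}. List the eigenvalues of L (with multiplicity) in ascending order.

1, 1

Characteristic polynomial: p(t) = t^2 - 2t + 1 = (t - 1)^2.
Roots (with multiplicity): 1, 1.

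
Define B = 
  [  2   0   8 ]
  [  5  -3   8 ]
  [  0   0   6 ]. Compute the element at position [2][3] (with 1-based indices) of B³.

Characteristic polynomial: r^3 - 5r^2 - 12r + 36 = (r - 6)(r - 2)(r + 3), so the eigenvalues are -3, 2, 6.
r=2: eigenvector (1, 1, 0).
r=6: eigenvector (2, 2, 1).
r=-3: eigenvector (0, 1, 0).
P = [[1, 2, 0], [1, 2, 1], [0, 1, 0]], D = diag(2, 6, -3), P⁻¹ = [[1, 0, -2], [0, 0, 1], [-1, 1, 0]].
B³ = P·diag(8, 216, -27)·P⁻¹ = [[8, 0, 416], [35, -27, 416], [0, 0, 216]].
The requested entry is 416.

416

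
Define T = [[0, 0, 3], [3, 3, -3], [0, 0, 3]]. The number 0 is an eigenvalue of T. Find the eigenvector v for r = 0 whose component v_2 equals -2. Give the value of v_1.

T = [[0, 0, 3], [3, 3, -3], [0, 0, 3]].
Solving (T)v = 0 gives the eigenspace spanned by (2, -2, 0).
With v_2 = -2, v = (2, -2, 0), so v_1 = 2.

2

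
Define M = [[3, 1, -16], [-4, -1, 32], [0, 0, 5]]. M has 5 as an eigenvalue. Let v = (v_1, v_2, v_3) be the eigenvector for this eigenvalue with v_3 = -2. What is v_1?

M − 5I = [[-2, 1, -16], [-4, -6, 32], [0, 0, 0]].
Solving (M − 5I)v = 0 gives the eigenspace spanned by (8, -16, -2).
With v_3 = -2, v = (8, -16, -2), so v_1 = 8.

8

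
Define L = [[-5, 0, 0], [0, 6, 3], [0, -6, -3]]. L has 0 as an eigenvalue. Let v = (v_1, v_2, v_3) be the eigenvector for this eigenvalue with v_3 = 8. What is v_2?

-4

L = [[-5, 0, 0], [0, 6, 3], [0, -6, -3]].
Solving (L)v = 0 gives the eigenspace spanned by (0, -4, 8).
With v_3 = 8, v = (0, -4, 8), so v_2 = -4.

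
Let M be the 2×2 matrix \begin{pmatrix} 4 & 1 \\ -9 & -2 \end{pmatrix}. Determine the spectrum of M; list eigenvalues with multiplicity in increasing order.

1, 1

Characteristic polynomial: p(λ) = λ^2 - 2λ + 1 = (λ - 1)^2.
Roots (with multiplicity): 1, 1.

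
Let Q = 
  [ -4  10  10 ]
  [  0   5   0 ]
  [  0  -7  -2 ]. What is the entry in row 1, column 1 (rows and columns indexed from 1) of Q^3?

-64

Characteristic polynomial: r^3 + r^2 - 22r - 40 = (r - 5)(r + 2)(r + 4), so the eigenvalues are -4, -2, 5.
r=5: eigenvector (0, 1, -1).
r=-4: eigenvector (1, 0, 0).
r=-2: eigenvector (5, 0, 1).
P = [[0, 1, 5], [1, 0, 0], [-1, 0, 1]], D = diag(5, -4, -2), P⁻¹ = [[0, 1, 0], [1, -5, -5], [0, 1, 1]].
Q³ = P·diag(125, -64, -8)·P⁻¹ = [[-64, 280, 280], [0, 125, 0], [0, -133, -8]].
The requested entry is -64.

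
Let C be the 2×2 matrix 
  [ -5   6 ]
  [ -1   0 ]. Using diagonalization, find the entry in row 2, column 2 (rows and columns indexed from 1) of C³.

30

Characteristic polynomial: λ^2 + 5λ + 6 = (λ + 2)(λ + 3), so the eigenvalues are -3, -2.
λ=-3: eigenvector (3, 1).
λ=-2: eigenvector (2, 1).
P = [[3, 2], [1, 1]], D = diag(-3, -2), P⁻¹ = [[1, -2], [-1, 3]].
C³ = P·diag(-27, -8)·P⁻¹ = [[-65, 114], [-19, 30]].
The requested entry is 30.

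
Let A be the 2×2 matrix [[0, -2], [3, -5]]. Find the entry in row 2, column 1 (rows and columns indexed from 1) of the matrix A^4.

Characteristic polynomial: λ^2 + 5λ + 6 = (λ + 2)(λ + 3), so the eigenvalues are -3, -2.
λ=-2: eigenvector (1, 1).
λ=-3: eigenvector (2, 3).
P = [[1, 2], [1, 3]], D = diag(-2, -3), P⁻¹ = [[3, -2], [-1, 1]].
A⁴ = P·diag(16, 81)·P⁻¹ = [[-114, 130], [-195, 211]].
The requested entry is -195.

-195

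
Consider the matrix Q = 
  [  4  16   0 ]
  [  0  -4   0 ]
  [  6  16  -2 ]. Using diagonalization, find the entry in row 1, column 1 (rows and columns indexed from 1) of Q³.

64

Characteristic polynomial: t^3 + 2t^2 - 16t - 32 = (t - 4)(t + 2)(t + 4), so the eigenvalues are -4, -2, 4.
t=4: eigenvector (1, 0, 1).
t=-4: eigenvector (-2, 1, -2).
t=-2: eigenvector (0, 0, 1).
P = [[1, -2, 0], [0, 1, 0], [1, -2, 1]], D = diag(4, -4, -2), P⁻¹ = [[1, 2, 0], [0, 1, 0], [-1, 0, 1]].
Q³ = P·diag(64, -64, -8)·P⁻¹ = [[64, 256, 0], [0, -64, 0], [72, 256, -8]].
The requested entry is 64.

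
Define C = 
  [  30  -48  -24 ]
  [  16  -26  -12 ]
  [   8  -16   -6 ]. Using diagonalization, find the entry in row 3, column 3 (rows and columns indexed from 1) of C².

Characteristic polynomial: μ^3 + 2μ^2 - 36μ - 72 = (μ - 6)(μ + 2)(μ + 6), so the eigenvalues are -6, -2, 6.
μ=6: eigenvector (2, 1, 0).
μ=-2: eigenvector (3, 1, 2).
μ=-6: eigenvector (2, 1, 1).
P = [[2, 3, 2], [1, 1, 1], [0, 2, 1]], D = diag(6, -2, -6), P⁻¹ = [[1, -1, -1], [1, -2, 0], [-2, 4, 1]].
C² = P·diag(36, 4, 36)·P⁻¹ = [[-60, 192, 0], [-32, 100, 0], [-64, 128, 36]].
The requested entry is 36.

36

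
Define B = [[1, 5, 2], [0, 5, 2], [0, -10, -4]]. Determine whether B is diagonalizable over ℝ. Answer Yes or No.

No

Characteristic polynomial: p(λ) = λ^3 - 2λ^2 + λ = λ(λ - 1)^2.
λ = 1 has algebraic multiplicity 2; rank(B − 1I) = 2, so geometric multiplicity = 1.
Geometric multiplicity < algebraic multiplicity, so B is not diagonalizable.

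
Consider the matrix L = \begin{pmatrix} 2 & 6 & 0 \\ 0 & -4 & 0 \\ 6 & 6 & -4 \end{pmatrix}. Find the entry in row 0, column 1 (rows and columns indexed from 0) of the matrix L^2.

-12

Characteristic polynomial: λ^3 + 6λ^2 - 32 = (λ - 2)(λ + 4)^2, so the eigenvalues are -4, -4, 2.
λ=2: eigenvector (1, 0, 1).
λ=-4: eigenvector (0, 0, 1).
λ=-4: eigenvector (-1, 1, -2).
P = [[1, 0, -1], [0, 0, 1], [1, 1, -2]], D = diag(2, -4, -4), P⁻¹ = [[1, 1, 0], [-1, 1, 1], [0, 1, 0]].
L² = P·diag(4, 16, 16)·P⁻¹ = [[4, -12, 0], [0, 16, 0], [-12, -12, 16]].
The requested entry is -12.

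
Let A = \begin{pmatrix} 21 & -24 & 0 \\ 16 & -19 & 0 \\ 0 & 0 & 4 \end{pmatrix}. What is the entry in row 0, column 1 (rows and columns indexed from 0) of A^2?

Characteristic polynomial: t^3 - 6t^2 - 7t + 60 = (t - 5)(t - 4)(t + 3), so the eigenvalues are -3, 4, 5.
t=5: eigenvector (3, 2, 0).
t=-3: eigenvector (1, 1, 0).
t=4: eigenvector (0, 0, 1).
P = [[3, 1, 0], [2, 1, 0], [0, 0, 1]], D = diag(5, -3, 4), P⁻¹ = [[1, -1, 0], [-2, 3, 0], [0, 0, 1]].
A² = P·diag(25, 9, 16)·P⁻¹ = [[57, -48, 0], [32, -23, 0], [0, 0, 16]].
The requested entry is -48.

-48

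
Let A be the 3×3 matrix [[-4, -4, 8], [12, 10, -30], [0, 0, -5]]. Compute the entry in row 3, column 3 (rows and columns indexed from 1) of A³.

Characteristic polynomial: t^3 - t^2 - 22t + 40 = (t - 4)(t - 2)(t + 5), so the eigenvalues are -5, 2, 4.
t=4: eigenvector (1, -2, 0).
t=2: eigenvector (2, -3, 0).
t=-5: eigenvector (0, 2, 1).
P = [[1, 2, 0], [-2, -3, 2], [0, 0, 1]], D = diag(4, 2, -5), P⁻¹ = [[-3, -2, 4], [2, 1, -2], [0, 0, 1]].
A³ = P·diag(64, 8, -125)·P⁻¹ = [[-160, -112, 224], [336, 232, -714], [0, 0, -125]].
The requested entry is -125.

-125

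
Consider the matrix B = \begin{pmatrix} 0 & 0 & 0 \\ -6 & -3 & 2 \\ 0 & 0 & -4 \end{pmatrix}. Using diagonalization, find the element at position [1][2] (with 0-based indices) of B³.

74

Characteristic polynomial: μ^3 + 7μ^2 + 12μ = μ(μ + 3)(μ + 4), so the eigenvalues are -4, -3, 0.
μ=-4: eigenvector (0, -2, 1).
μ=-3: eigenvector (0, 1, 0).
μ=0: eigenvector (1, -2, 0).
P = [[0, 0, 1], [-2, 1, -2], [1, 0, 0]], D = diag(-4, -3, 0), P⁻¹ = [[0, 0, 1], [2, 1, 2], [1, 0, 0]].
B³ = P·diag(-64, -27, 0)·P⁻¹ = [[0, 0, 0], [-54, -27, 74], [0, 0, -64]].
The requested entry is 74.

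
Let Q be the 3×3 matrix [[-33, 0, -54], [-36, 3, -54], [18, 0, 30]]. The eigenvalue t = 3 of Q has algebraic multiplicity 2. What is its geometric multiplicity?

2

Q − 3I = [[-36, 0, -54], [-36, 0, -54], [18, 0, 27]].
This matrix has rank 1, so its null space has dimension 3 − 1 = 2.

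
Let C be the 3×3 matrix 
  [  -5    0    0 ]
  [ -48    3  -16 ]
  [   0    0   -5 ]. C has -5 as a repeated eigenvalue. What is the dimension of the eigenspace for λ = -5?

2

C + 5I = [[0, 0, 0], [-48, 8, -16], [0, 0, 0]].
This matrix has rank 1, so its null space has dimension 3 − 1 = 2.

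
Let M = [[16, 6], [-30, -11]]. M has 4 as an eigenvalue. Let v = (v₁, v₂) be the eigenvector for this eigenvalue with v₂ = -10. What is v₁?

5

M − 4I = [[12, 6], [-30, -15]].
Solving (M − 4I)v = 0 gives the eigenspace spanned by (5, -10).
With v₂ = -10, v = (5, -10), so v₁ = 5.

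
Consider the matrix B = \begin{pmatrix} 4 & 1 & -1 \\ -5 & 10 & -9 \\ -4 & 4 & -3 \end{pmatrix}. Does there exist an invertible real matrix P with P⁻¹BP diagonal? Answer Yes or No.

No

Characteristic polynomial: p(λ) = λ^3 - 11λ^2 + 35λ - 25 = (λ - 5)^2(λ - 1).
λ = 5 has algebraic multiplicity 2; rank(B − 5I) = 2, so geometric multiplicity = 1.
Geometric multiplicity < algebraic multiplicity, so B is not diagonalizable.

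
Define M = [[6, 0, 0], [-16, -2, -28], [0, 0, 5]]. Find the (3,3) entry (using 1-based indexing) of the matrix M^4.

625

Characteristic polynomial: s^3 - 9s^2 + 8s + 60 = (s - 6)(s - 5)(s + 2), so the eigenvalues are -2, 5, 6.
s=5: eigenvector (0, -4, 1).
s=-2: eigenvector (0, 1, 0).
s=6: eigenvector (1, -2, 0).
P = [[0, 0, 1], [-4, 1, -2], [1, 0, 0]], D = diag(5, -2, 6), P⁻¹ = [[0, 0, 1], [2, 1, 4], [1, 0, 0]].
M⁴ = P·diag(625, 16, 1296)·P⁻¹ = [[1296, 0, 0], [-2560, 16, -2436], [0, 0, 625]].
The requested entry is 625.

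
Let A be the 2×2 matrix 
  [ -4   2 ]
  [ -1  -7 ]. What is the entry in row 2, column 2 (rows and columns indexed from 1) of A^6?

Characteristic polynomial: λ^2 + 11λ + 30 = (λ + 5)(λ + 6), so the eigenvalues are -6, -5.
λ=-5: eigenvector (-2, 1).
λ=-6: eigenvector (-1, 1).
P = [[-2, -1], [1, 1]], D = diag(-5, -6), P⁻¹ = [[-1, -1], [1, 2]].
A⁶ = P·diag(15625, 46656)·P⁻¹ = [[-15406, -62062], [31031, 77687]].
The requested entry is 77687.

77687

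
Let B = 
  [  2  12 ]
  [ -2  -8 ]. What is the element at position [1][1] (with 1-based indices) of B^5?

Characteristic polynomial: μ^2 + 6μ + 8 = (μ + 2)(μ + 4), so the eigenvalues are -4, -2.
μ=-2: eigenvector (-3, 1).
μ=-4: eigenvector (-2, 1).
P = [[-3, -2], [1, 1]], D = diag(-2, -4), P⁻¹ = [[-1, -2], [1, 3]].
B⁵ = P·diag(-32, -1024)·P⁻¹ = [[1952, 5952], [-992, -3008]].
The requested entry is 1952.

1952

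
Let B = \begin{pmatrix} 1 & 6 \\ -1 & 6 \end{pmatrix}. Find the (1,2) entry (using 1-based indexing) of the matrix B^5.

Characteristic polynomial: s^2 - 7s + 12 = (s - 4)(s - 3), so the eigenvalues are 3, 4.
s=3: eigenvector (3, 1).
s=4: eigenvector (-2, -1).
P = [[3, -2], [1, -1]], D = diag(3, 4), P⁻¹ = [[1, -2], [1, -3]].
B⁵ = P·diag(243, 1024)·P⁻¹ = [[-1319, 4686], [-781, 2586]].
The requested entry is 4686.

4686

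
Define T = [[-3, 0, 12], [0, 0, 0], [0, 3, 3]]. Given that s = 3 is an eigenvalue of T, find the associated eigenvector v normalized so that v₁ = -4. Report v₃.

-2

T − 3I = [[-6, 0, 12], [0, -3, 0], [0, 3, 0]].
Solving (T − 3I)v = 0 gives the eigenspace spanned by (-4, 0, -2).
With v₁ = -4, v = (-4, 0, -2), so v₃ = -2.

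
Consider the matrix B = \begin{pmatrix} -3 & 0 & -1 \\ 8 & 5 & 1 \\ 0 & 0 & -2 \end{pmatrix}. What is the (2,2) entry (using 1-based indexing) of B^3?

Characteristic polynomial: μ^3 - 19μ - 30 = (μ - 5)(μ + 2)(μ + 3), so the eigenvalues are -3, -2, 5.
μ=-3: eigenvector (1, -1, 0).
μ=5: eigenvector (0, 1, 0).
μ=-2: eigenvector (-1, 1, 1).
P = [[1, 0, -1], [-1, 1, 1], [0, 0, 1]], D = diag(-3, 5, -2), P⁻¹ = [[1, 0, 1], [1, 1, 0], [0, 0, 1]].
B³ = P·diag(-27, 125, -8)·P⁻¹ = [[-27, 0, -19], [152, 125, 19], [0, 0, -8]].
The requested entry is 125.

125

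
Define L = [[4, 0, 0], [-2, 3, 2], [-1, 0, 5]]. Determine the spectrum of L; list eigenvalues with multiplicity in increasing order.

3, 4, 5

Characteristic polynomial: p(s) = s^3 - 12s^2 + 47s - 60 = (s - 5)(s - 4)(s - 3).
Roots (with multiplicity): 3, 4, 5.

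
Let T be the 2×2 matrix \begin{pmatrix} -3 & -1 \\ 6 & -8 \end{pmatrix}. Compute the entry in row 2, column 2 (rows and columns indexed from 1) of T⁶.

108718

Characteristic polynomial: λ^2 + 11λ + 30 = (λ + 5)(λ + 6), so the eigenvalues are -6, -5.
λ=-5: eigenvector (1, 2).
λ=-6: eigenvector (1, 3).
P = [[1, 1], [2, 3]], D = diag(-5, -6), P⁻¹ = [[3, -1], [-2, 1]].
T⁶ = P·diag(15625, 46656)·P⁻¹ = [[-46437, 31031], [-186186, 108718]].
The requested entry is 108718.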